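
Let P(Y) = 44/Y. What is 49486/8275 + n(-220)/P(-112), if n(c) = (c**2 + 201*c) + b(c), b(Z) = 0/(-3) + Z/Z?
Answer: -968193354/91025 ≈ -10637.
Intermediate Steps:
b(Z) = 1 (b(Z) = 0*(-1/3) + 1 = 0 + 1 = 1)
n(c) = 1 + c**2 + 201*c (n(c) = (c**2 + 201*c) + 1 = 1 + c**2 + 201*c)
P(Y) = 44/Y
49486/8275 + n(-220)/P(-112) = 49486/8275 + (1 + (-220)**2 + 201*(-220))/((44/(-112))) = 49486*(1/8275) + (1 + 48400 - 44220)/((44*(-1/112))) = 49486/8275 + 4181/(-11/28) = 49486/8275 + 4181*(-28/11) = 49486/8275 - 117068/11 = -968193354/91025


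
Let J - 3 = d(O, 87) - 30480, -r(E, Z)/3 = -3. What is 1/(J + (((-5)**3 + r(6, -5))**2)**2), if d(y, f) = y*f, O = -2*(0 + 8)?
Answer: 1/181032067 ≈ 5.5239e-9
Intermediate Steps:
r(E, Z) = 9 (r(E, Z) = -3*(-3) = 9)
O = -16 (O = -2*8 = -16)
d(y, f) = f*y
J = -31869 (J = 3 + (87*(-16) - 30480) = 3 + (-1392 - 30480) = 3 - 31872 = -31869)
1/(J + (((-5)**3 + r(6, -5))**2)**2) = 1/(-31869 + (((-5)**3 + 9)**2)**2) = 1/(-31869 + ((-125 + 9)**2)**2) = 1/(-31869 + ((-116)**2)**2) = 1/(-31869 + 13456**2) = 1/(-31869 + 181063936) = 1/181032067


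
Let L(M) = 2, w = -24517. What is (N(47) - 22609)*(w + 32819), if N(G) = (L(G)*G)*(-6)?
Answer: -192382246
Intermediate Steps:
N(G) = -12*G (N(G) = (2*G)*(-6) = -12*G)
(N(47) - 22609)*(w + 32819) = (-12*47 - 22609)*(-24517 + 32819) = (-564 - 22609)*8302 = -23173*8302 = -192382246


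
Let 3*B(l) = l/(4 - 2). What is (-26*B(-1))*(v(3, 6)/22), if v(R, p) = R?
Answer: 13/22 ≈ 0.59091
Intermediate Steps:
B(l) = l/6 (B(l) = (l/(4 - 2))/3 = (l/2)/3 = l/6)
(-26*B(-1))*(v(3, 6)/22) = (-13*(-1)/3)*(3/22) = (-26*(-⅙))*(3*(1/22)) = (13/3)*(3/22) = 13/22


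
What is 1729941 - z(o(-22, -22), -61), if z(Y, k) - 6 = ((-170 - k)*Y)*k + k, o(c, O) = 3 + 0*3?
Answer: 1710049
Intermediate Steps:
o(c, O) = 3 (o(c, O) = 3 + 0 = 3)
z(Y, k) = 6 + k + Y*k*(-170 - k) (z(Y, k) = 6 + (((-170 - k)*Y)*k + k) = 6 + ((Y*(-170 - k))*k + k) = 6 + (Y*k*(-170 - k) + k) = 6 + (k + Y*k*(-170 - k)) = 6 + k + Y*k*(-170 - k))
1729941 - z(o(-22, -22), -61) = 1729941 - (6 - 61 - 1*3*(-61)**2 - 170*3*(-61)) = 1729941 - (6 - 61 - 1*3*3721 + 31110) = 1729941 - (6 - 61 - 11163 + 31110) = 1729941 - 1*19892 = 1729941 - 19892 = 1710049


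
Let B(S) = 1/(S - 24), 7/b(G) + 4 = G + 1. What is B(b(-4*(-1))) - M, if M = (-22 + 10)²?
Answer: -2449/17 ≈ -144.06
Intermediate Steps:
b(G) = 7/(-3 + G) (b(G) = 7/(-4 + (G + 1)) = 7/(-4 + (1 + G)) = 7/(-3 + G))
B(S) = 1/(-24 + S)
M = 144 (M = (-12)² = 144)
B(b(-4*(-1))) - M = 1/(-24 + 7/(-3 - 4*(-1))) - 1*144 = 1/(-24 + 7/(-3 + 4)) - 144 = 1/(-24 + 7/1) - 144 = 1/(-24 + 7*1) - 144 = 1/(-24 + 7) - 144 = 1/(-17) - 144 = -1/17 - 144 = -2449/17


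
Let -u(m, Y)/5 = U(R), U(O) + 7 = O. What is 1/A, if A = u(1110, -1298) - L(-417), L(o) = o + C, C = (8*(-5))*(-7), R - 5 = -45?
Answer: 1/372 ≈ 0.0026882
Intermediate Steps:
R = -40 (R = 5 - 45 = -40)
C = 280 (C = -40*(-7) = 280)
U(O) = -7 + O
u(m, Y) = 235 (u(m, Y) = -5*(-7 - 40) = -5*(-47) = 235)
L(o) = 280 + o (L(o) = o + 280 = 280 + o)
A = 372 (A = 235 - (280 - 417) = 235 - 1*(-137) = 235 + 137 = 372)
1/A = 1/372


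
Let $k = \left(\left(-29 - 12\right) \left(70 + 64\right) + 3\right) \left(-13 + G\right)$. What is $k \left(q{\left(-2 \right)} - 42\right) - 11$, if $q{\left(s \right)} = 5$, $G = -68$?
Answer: $-16456538$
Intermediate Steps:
$k = 444771$ ($k = \left(\left(-29 - 12\right) \left(70 + 64\right) + 3\right) \left(-13 - 68\right) = \left(\left(-41\right) 134 + 3\right) \left(-81\right) = \left(-5494 + 3\right) \left(-81\right) = \left(-5491\right) \left(-81\right) = 444771$)
$k \left(q{\left(-2 \right)} - 42\right) - 11 = 444771 \left(5 - 42\right) - 11 = 444771 \left(-37\right) - 11 = -16456527 - 11 = -16456538$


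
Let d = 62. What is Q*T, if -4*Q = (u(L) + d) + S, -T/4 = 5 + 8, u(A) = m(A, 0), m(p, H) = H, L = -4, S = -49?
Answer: 169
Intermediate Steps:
u(A) = 0
T = -52 (T = -4*(5 + 8) = -4*13 = -52)
Q = -13/4 (Q = -((0 + 62) - 49)/4 = -(62 - 49)/4 = -1/4*13 = -13/4 ≈ -3.2500)
Q*T = -13/4*(-52) = 169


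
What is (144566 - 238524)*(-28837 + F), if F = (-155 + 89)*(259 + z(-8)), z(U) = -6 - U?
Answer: 4327987354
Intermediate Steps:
F = -17226 (F = (-155 + 89)*(259 + (-6 - 1*(-8))) = -66*(259 + (-6 + 8)) = -66*(259 + 2) = -66*261 = -17226)
(144566 - 238524)*(-28837 + F) = (144566 - 238524)*(-28837 - 17226) = -93958*(-46063) = 4327987354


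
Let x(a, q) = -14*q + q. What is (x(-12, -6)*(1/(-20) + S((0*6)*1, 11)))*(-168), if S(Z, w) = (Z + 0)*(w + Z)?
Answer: 3276/5 ≈ 655.20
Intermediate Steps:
S(Z, w) = Z*(Z + w)
x(a, q) = -13*q
(x(-12, -6)*(1/(-20) + S((0*6)*1, 11)))*(-168) = ((-13*(-6))*(1/(-20) + ((0*6)*1)*((0*6)*1 + 11)))*(-168) = (78*(-1/20 + (0*1)*(0*1 + 11)))*(-168) = (78*(-1/20 + 0*(0 + 11)))*(-168) = (78*(-1/20 + 0*11))*(-168) = (78*(-1/20 + 0))*(-168) = (78*(-1/20))*(-168) = -39/10*(-168) = 3276/5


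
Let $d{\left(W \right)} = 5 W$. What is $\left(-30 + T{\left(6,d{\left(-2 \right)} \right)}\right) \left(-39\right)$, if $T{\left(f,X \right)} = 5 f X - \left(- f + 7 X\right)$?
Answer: $9906$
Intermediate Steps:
$T{\left(f,X \right)} = f - 7 X + 5 X f$ ($T{\left(f,X \right)} = 5 X f - \left(- f + 7 X\right) = f - 7 X + 5 X f$)
$\left(-30 + T{\left(6,d{\left(-2 \right)} \right)}\right) \left(-39\right) = \left(-30 + \left(6 - 7 \cdot 5 \left(-2\right) + 5 \cdot 5 \left(-2\right) 6\right)\right) \left(-39\right) = \left(-30 + \left(6 - -70 + 5 \left(-10\right) 6\right)\right) \left(-39\right) = \left(-30 + \left(6 + 70 - 300\right)\right) \left(-39\right) = \left(-30 - 224\right) \left(-39\right) = \left(-254\right) \left(-39\right) = 9906$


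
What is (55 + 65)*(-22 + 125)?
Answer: 12360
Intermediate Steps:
(55 + 65)*(-22 + 125) = 120*103 = 12360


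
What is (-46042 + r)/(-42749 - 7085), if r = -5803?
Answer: 51845/49834 ≈ 1.0404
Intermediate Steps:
(-46042 + r)/(-42749 - 7085) = (-46042 - 5803)/(-42749 - 7085) = -51845/(-49834) = -51845*(-1/49834) = 51845/49834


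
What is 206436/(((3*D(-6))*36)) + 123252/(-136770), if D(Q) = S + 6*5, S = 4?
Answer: 385856533/6975270 ≈ 55.318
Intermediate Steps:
D(Q) = 34 (D(Q) = 4 + 6*5 = 4 + 30 = 34)
206436/(((3*D(-6))*36)) + 123252/(-136770) = 206436/(((3*34)*36)) + 123252/(-136770) = 206436/((102*36)) + 123252*(-1/136770) = 206436/3672 - 20542/22795 = 206436*(1/3672) - 20542/22795 = 17203/306 - 20542/22795 = 385856533/6975270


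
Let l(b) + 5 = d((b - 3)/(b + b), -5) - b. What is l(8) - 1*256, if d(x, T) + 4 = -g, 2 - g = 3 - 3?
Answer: -275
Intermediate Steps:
g = 2 (g = 2 - (3 - 3) = 2 - 1*0 = 2 + 0 = 2)
d(x, T) = -6 (d(x, T) = -4 - 1*2 = -4 - 2 = -6)
l(b) = -11 - b (l(b) = -5 + (-6 - b) = -11 - b)
l(8) - 1*256 = (-11 - 1*8) - 1*256 = (-11 - 8) - 256 = -19 - 256 = -275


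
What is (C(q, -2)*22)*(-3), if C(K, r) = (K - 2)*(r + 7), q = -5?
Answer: 2310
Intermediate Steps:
C(K, r) = (-2 + K)*(7 + r)
(C(q, -2)*22)*(-3) = ((-14 - 2*(-2) + 7*(-5) - 5*(-2))*22)*(-3) = ((-14 + 4 - 35 + 10)*22)*(-3) = -35*22*(-3) = -770*(-3) = 2310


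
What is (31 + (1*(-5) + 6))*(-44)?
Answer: -1408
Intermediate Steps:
(31 + (1*(-5) + 6))*(-44) = (31 + (-5 + 6))*(-44) = (31 + 1)*(-44) = 32*(-44) = -1408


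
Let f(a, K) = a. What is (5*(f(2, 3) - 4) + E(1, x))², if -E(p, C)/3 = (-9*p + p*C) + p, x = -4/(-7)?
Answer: 7396/49 ≈ 150.94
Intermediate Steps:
x = 4/7 (x = -4*(-⅐) = 4/7 ≈ 0.57143)
E(p, C) = 24*p - 3*C*p (E(p, C) = -3*((-9*p + p*C) + p) = -3*((-9*p + C*p) + p) = -3*(-8*p + C*p) = 24*p - 3*C*p)
(5*(f(2, 3) - 4) + E(1, x))² = (5*(2 - 4) + 3*1*(8 - 1*4/7))² = (5*(-2) + 3*1*(8 - 4/7))² = (-10 + 3*1*(52/7))² = (-10 + 156/7)² = (86/7)² = 7396/49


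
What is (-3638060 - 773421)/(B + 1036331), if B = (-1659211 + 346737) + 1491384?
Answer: -4411481/1215241 ≈ -3.6301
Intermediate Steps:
B = 178910 (B = -1312474 + 1491384 = 178910)
(-3638060 - 773421)/(B + 1036331) = (-3638060 - 773421)/(178910 + 1036331) = -4411481/1215241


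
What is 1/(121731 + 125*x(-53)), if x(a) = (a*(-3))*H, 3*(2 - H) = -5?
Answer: 1/194606 ≈ 5.1386e-6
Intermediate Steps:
H = 11/3 (H = 2 - ⅓*(-5) = 2 + 5/3 = 11/3 ≈ 3.6667)
x(a) = -11*a (x(a) = (a*(-3))*(11/3) = -3*a*(11/3) = -11*a)
1/(121731 + 125*x(-53)) = 1/(121731 + 125*(-11*(-53))) = 1/(121731 + 125*583) = 1/(121731 + 72875) = 1/194606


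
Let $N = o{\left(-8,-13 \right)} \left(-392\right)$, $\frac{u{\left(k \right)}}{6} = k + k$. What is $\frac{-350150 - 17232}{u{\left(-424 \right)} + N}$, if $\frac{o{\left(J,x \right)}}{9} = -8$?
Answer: $- \frac{183691}{11568} \approx -15.879$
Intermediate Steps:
$o{\left(J,x \right)} = -72$ ($o{\left(J,x \right)} = 9 \left(-8\right) = -72$)
$u{\left(k \right)} = 12 k$ ($u{\left(k \right)} = 6 \left(k + k\right) = 6 \cdot 2 k = 12 k$)
$N = 28224$ ($N = \left(-72\right) \left(-392\right) = 28224$)
$\frac{-350150 - 17232}{u{\left(-424 \right)} + N} = \frac{-350150 - 17232}{12 \left(-424\right) + 28224} = - \frac{367382}{-5088 + 28224} = - \frac{367382}{23136} = \left(-367382\right) \frac{1}{23136} = - \frac{183691}{11568}$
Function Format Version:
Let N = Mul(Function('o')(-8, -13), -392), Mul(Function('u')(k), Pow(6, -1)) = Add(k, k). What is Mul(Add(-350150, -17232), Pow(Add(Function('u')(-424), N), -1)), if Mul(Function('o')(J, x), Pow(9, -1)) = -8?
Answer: Rational(-183691, 11568) ≈ -15.879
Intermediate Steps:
Function('o')(J, x) = -72 (Function('o')(J, x) = Mul(9, -8) = -72)
Function('u')(k) = Mul(12, k) (Function('u')(k) = Mul(6, Add(k, k)) = Mul(6, Mul(2, k)) = Mul(12, k))
N = 28224 (N = Mul(-72, -392) = 28224)
Mul(Add(-350150, -17232), Pow(Add(Function('u')(-424), N), -1)) = Mul(Add(-350150, -17232), Pow(Add(Mul(12, -424), 28224), -1)) = Mul(-367382, Pow(Add(-5088, 28224), -1)) = Mul(-367382, Pow(23136, -1)) = Mul(-367382, Rational(1, 23136)) = Rational(-183691, 11568)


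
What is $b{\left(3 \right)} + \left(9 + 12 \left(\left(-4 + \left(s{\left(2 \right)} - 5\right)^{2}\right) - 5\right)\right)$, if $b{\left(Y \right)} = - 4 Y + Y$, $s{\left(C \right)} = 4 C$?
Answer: $0$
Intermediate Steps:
$b{\left(Y \right)} = - 3 Y$
$b{\left(3 \right)} + \left(9 + 12 \left(\left(-4 + \left(s{\left(2 \right)} - 5\right)^{2}\right) - 5\right)\right) = \left(-3\right) 3 + \left(9 + 12 \left(\left(-4 + \left(4 \cdot 2 - 5\right)^{2}\right) - 5\right)\right) = -9 + \left(9 + 12 \left(\left(-4 + \left(8 - 5\right)^{2}\right) - 5\right)\right) = -9 + \left(9 + 12 \left(\left(-4 + 3^{2}\right) - 5\right)\right) = -9 + \left(9 + 12 \left(\left(-4 + 9\right) - 5\right)\right) = -9 + \left(9 + 12 \left(5 - 5\right)\right) = -9 + \left(9 + 12 \cdot 0\right) = -9 + \left(9 + 0\right) = -9 + 9 = 0$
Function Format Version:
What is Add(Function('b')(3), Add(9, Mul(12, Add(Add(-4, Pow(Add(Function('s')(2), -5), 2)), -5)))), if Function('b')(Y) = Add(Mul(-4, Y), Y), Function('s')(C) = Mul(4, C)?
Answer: 0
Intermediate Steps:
Function('b')(Y) = Mul(-3, Y)
Add(Function('b')(3), Add(9, Mul(12, Add(Add(-4, Pow(Add(Function('s')(2), -5), 2)), -5)))) = Add(Mul(-3, 3), Add(9, Mul(12, Add(Add(-4, Pow(Add(Mul(4, 2), -5), 2)), -5)))) = Add(-9, Add(9, Mul(12, Add(Add(-4, Pow(Add(8, -5), 2)), -5)))) = Add(-9, Add(9, Mul(12, Add(Add(-4, Pow(3, 2)), -5)))) = Add(-9, Add(9, Mul(12, Add(Add(-4, 9), -5)))) = Add(-9, Add(9, Mul(12, Add(5, -5)))) = Add(-9, Add(9, Mul(12, 0))) = Add(-9, Add(9, 0)) = Add(-9, 9) = 0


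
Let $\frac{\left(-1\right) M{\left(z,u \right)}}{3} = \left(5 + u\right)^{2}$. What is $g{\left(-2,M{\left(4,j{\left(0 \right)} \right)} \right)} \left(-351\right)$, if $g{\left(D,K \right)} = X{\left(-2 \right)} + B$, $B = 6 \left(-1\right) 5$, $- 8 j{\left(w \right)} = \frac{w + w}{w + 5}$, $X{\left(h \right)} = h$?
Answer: $11232$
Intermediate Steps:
$j{\left(w \right)} = - \frac{w}{4 \left(5 + w\right)}$ ($j{\left(w \right)} = - \frac{\left(w + w\right) \frac{1}{w + 5}}{8} = - \frac{2 w \frac{1}{5 + w}}{8} = - \frac{w}{4 \left(5 + w\right)}$)
$M{\left(z,u \right)} = - 3 \left(5 + u\right)^{2}$
$B = -30$ ($B = \left(-6\right) 5 = -30$)
$g{\left(D,K \right)} = -32$ ($g{\left(D,K \right)} = -2 - 30 = -32$)
$g{\left(-2,M{\left(4,j{\left(0 \right)} \right)} \right)} \left(-351\right) = \left(-32\right) \left(-351\right) = 11232$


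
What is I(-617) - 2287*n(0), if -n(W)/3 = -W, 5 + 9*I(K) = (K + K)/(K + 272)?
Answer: -491/3105 ≈ -0.15813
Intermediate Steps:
I(K) = -5/9 + 2*K/(9*(272 + K)) (I(K) = -5/9 + ((K + K)/(K + 272))/9 = -5/9 + ((2*K)/(272 + K))/9 = -5/9 + (2*K/(272 + K))/9 = -5/9 + 2*K/(9*(272 + K)))
n(W) = 3*W (n(W) = -(-3)*W = 3*W)
I(-617) - 2287*n(0) = (-1360 - 3*(-617))/(9*(272 - 617)) - 6861*0 = (⅑)*(-1360 + 1851)/(-345) - 2287*0 = (⅑)*(-1/345)*491 + 0 = -491/3105 + 0 = -491/3105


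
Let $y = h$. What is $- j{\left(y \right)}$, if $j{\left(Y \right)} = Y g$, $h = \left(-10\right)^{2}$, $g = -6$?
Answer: $600$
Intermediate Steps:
$h = 100$
$y = 100$
$j{\left(Y \right)} = - 6 Y$ ($j{\left(Y \right)} = Y \left(-6\right) = - 6 Y$)
$- j{\left(y \right)} = - \left(-6\right) 100 = \left(-1\right) \left(-600\right) = 600$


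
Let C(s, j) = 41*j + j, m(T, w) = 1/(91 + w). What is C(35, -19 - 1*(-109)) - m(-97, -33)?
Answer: 219239/58 ≈ 3780.0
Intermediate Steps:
C(s, j) = 42*j
C(35, -19 - 1*(-109)) - m(-97, -33) = 42*(-19 - 1*(-109)) - 1/(91 - 33) = 42*(-19 + 109) - 1/58 = 42*90 - 1*1/58 = 3780 - 1/58 = 219239/58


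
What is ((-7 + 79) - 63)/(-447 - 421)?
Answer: -9/868 ≈ -0.010369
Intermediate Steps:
((-7 + 79) - 63)/(-447 - 421) = (72 - 63)/(-868) = 9*(-1/868) = -9/868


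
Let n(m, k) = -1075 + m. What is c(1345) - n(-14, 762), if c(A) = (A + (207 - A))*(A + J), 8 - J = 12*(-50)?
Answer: 405360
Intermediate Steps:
J = 608 (J = 8 - 12*(-50) = 8 - 1*(-600) = 8 + 600 = 608)
c(A) = 125856 + 207*A (c(A) = (A + (207 - A))*(A + 608) = 207*(608 + A) = 125856 + 207*A)
c(1345) - n(-14, 762) = (125856 + 207*1345) - (-1075 - 14) = (125856 + 278415) - 1*(-1089) = 404271 + 1089 = 405360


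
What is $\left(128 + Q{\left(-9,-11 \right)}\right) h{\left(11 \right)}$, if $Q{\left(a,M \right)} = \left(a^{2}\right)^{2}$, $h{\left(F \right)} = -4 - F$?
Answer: $-100335$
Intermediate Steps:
$Q{\left(a,M \right)} = a^{4}$
$\left(128 + Q{\left(-9,-11 \right)}\right) h{\left(11 \right)} = \left(128 + \left(-9\right)^{4}\right) \left(-4 - 11\right) = \left(128 + 6561\right) \left(-4 - 11\right) = 6689 \left(-15\right) = -100335$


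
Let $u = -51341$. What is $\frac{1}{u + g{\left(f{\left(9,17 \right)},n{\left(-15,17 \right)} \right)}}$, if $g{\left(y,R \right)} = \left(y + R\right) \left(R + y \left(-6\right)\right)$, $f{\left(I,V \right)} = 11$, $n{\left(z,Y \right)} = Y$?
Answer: $- \frac{1}{52713} \approx -1.8971 \cdot 10^{-5}$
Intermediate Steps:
$g{\left(y,R \right)} = \left(R + y\right) \left(R - 6 y\right)$
$\frac{1}{u + g{\left(f{\left(9,17 \right)},n{\left(-15,17 \right)} \right)}} = \frac{1}{-51341 - \left(-289 + 726 + 935\right)} = \frac{1}{-51341 - 1372} = \frac{1}{-52713} = - \frac{1}{52713}$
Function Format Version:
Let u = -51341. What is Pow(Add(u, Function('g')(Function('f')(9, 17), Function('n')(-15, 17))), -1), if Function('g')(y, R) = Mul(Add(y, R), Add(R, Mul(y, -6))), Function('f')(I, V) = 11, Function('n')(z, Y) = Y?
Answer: Rational(-1, 52713) ≈ -1.8971e-5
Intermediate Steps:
Function('g')(y, R) = Mul(Add(R, y), Add(R, Mul(-6, y)))
Pow(Add(u, Function('g')(Function('f')(9, 17), Function('n')(-15, 17))), -1) = Pow(Add(-51341, Add(Pow(17, 2), Mul(-6, Pow(11, 2)), Mul(-5, 17, 11))), -1) = Pow(Add(-51341, Add(289, Mul(-6, 121), -935)), -1) = Pow(Add(-51341, Add(289, -726, -935)), -1) = Pow(Add(-51341, -1372), -1) = Pow(-52713, -1) = Rational(-1, 52713)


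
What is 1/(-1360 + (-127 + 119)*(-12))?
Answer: -1/1264 ≈ -0.00079114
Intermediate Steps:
1/(-1360 + (-127 + 119)*(-12)) = 1/(-1360 - 8*(-12)) = 1/(-1360 + 96) = 1/(-1264) = -1/1264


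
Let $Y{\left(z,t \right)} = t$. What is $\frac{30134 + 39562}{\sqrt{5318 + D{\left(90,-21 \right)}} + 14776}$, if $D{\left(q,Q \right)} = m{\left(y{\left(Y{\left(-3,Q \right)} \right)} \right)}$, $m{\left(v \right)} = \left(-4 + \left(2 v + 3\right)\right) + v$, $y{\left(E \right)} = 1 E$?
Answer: $\frac{171638016}{36387487} - \frac{11616 \sqrt{5254}}{36387487} \approx 4.6938$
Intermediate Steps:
$y{\left(E \right)} = E$
$m{\left(v \right)} = -1 + 3 v$ ($m{\left(v \right)} = \left(-4 + \left(3 + 2 v\right)\right) + v = \left(-1 + 2 v\right) + v = -1 + 3 v$)
$D{\left(q,Q \right)} = -1 + 3 Q$
$\frac{30134 + 39562}{\sqrt{5318 + D{\left(90,-21 \right)}} + 14776} = \frac{30134 + 39562}{\sqrt{5318 + \left(-1 + 3 \left(-21\right)\right)} + 14776} = \frac{69696}{\sqrt{5318 - 64} + 14776} = \frac{69696}{\sqrt{5254} + 14776} = \frac{69696}{14776 + \sqrt{5254}}$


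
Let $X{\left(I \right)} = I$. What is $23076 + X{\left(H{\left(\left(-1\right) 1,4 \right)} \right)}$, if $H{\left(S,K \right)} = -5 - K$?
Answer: $23067$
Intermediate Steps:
$23076 + X{\left(H{\left(\left(-1\right) 1,4 \right)} \right)} = 23076 - 9 = 23067$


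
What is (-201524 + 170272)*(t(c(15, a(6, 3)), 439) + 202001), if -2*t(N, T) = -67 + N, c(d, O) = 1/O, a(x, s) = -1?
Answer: -6313997820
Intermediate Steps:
t(N, T) = 67/2 - N/2 (t(N, T) = -(-67 + N)/2 = 67/2 - N/2)
(-201524 + 170272)*(t(c(15, a(6, 3)), 439) + 202001) = (-201524 + 170272)*((67/2 - ½/(-1)) + 202001) = -31252*((67/2 - ½*(-1)) + 202001) = -31252*((67/2 + ½) + 202001) = -31252*(34 + 202001) = -31252*202035 = -6313997820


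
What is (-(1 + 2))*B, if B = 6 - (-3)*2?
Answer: -36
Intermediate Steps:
B = 12 (B = 6 - 3*(-2) = 6 + 6 = 12)
(-(1 + 2))*B = -(1 + 2)*12 = -1*3*12 = -3*12 = -36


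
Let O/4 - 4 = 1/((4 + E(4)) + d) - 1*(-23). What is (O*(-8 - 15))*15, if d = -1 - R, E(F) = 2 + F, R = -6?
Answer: -37352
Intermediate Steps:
d = 5 (d = -1 - 1*(-6) = -1 + 6 = 5)
O = 1624/15 (O = 16 + 4*(1/((4 + (2 + 4)) + 5) - 1*(-23)) = 16 + 4*(1/((4 + 6) + 5) + 23) = 16 + 4*(1/(10 + 5) + 23) = 16 + 4*(1/15 + 23) = 16 + 4*(346/15) = 16 + 1384/15 = 1624/15 ≈ 108.27)
(O*(-8 - 15))*15 = (1624*(-8 - 15)/15)*15 = ((1624/15)*(-23))*15 = -37352/15*15 = -37352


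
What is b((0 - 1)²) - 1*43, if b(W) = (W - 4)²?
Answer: -34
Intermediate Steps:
b(W) = (-4 + W)²
b((0 - 1)²) - 1*43 = (-4 + (0 - 1)²)² - 1*43 = (-4 + (-1)²)² - 43 = (-4 + 1)² - 43 = (-3)² - 43 = 9 - 43 = -34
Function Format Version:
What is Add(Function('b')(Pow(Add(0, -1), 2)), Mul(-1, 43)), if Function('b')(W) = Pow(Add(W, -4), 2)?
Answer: -34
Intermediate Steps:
Function('b')(W) = Pow(Add(-4, W), 2)
Add(Function('b')(Pow(Add(0, -1), 2)), Mul(-1, 43)) = Add(Pow(Add(-4, Pow(Add(0, -1), 2)), 2), Mul(-1, 43)) = Add(Pow(Add(-4, Pow(-1, 2)), 2), -43) = Add(Pow(Add(-4, 1), 2), -43) = Add(Pow(-3, 2), -43) = Add(9, -43) = -34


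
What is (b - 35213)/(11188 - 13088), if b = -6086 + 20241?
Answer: 10529/950 ≈ 11.083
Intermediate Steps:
b = 14155
(b - 35213)/(11188 - 13088) = (14155 - 35213)/(11188 - 13088) = -21058/(-1900) = -21058*(-1/1900) = 10529/950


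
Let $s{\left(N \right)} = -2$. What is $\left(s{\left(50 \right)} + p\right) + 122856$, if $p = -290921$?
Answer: $-168067$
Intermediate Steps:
$\left(s{\left(50 \right)} + p\right) + 122856 = \left(-2 - 290921\right) + 122856 = -290923 + 122856 = -168067$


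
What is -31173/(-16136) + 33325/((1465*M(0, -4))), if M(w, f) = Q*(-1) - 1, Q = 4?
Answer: -12375599/4727848 ≈ -2.6176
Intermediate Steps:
M(w, f) = -5 (M(w, f) = 4*(-1) - 1 = -4 - 1 = -5)
-31173/(-16136) + 33325/((1465*M(0, -4))) = -31173/(-16136) + 33325/((1465*(-5))) = -31173*(-1/16136) + 33325/(-7325) = 31173/16136 + 33325*(-1/7325) = 31173/16136 - 1333/293 = -12375599/4727848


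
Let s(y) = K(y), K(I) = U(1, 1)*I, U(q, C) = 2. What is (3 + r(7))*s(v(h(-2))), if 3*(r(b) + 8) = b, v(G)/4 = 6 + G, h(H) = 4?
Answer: -640/3 ≈ -213.33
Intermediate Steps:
v(G) = 24 + 4*G (v(G) = 4*(6 + G) = 24 + 4*G)
r(b) = -8 + b/3
K(I) = 2*I
s(y) = 2*y
(3 + r(7))*s(v(h(-2))) = (3 + (-8 + (⅓)*7))*(2*(24 + 4*4)) = (3 + (-8 + 7/3))*(2*(24 + 16)) = (3 - 17/3)*(2*40) = -8/3*80 = -640/3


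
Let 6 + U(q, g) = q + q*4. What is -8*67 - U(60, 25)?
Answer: -830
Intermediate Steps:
U(q, g) = -6 + 5*q (U(q, g) = -6 + (q + q*4) = -6 + (q + 4*q) = -6 + 5*q)
-8*67 - U(60, 25) = -8*67 - (-6 + 5*60) = -536 - (-6 + 300) = -536 - 1*294 = -536 - 294 = -830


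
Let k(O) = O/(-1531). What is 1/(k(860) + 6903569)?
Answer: 1531/10569363279 ≈ 1.4485e-7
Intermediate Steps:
k(O) = -O/1531 (k(O) = O*(-1/1531) = -O/1531)
1/(k(860) + 6903569) = 1/(-1/1531*860 + 6903569) = 1/(-860/1531 + 6903569) = 1/(10569363279/1531) = 1531/10569363279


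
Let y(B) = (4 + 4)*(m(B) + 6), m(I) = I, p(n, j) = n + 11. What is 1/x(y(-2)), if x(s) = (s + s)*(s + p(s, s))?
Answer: 1/4800 ≈ 0.00020833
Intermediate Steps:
p(n, j) = 11 + n
y(B) = 48 + 8*B (y(B) = (4 + 4)*(B + 6) = 8*(6 + B) = 48 + 8*B)
x(s) = 2*s*(11 + 2*s) (x(s) = (s + s)*(s + (11 + s)) = (2*s)*(11 + 2*s) = 2*s*(11 + 2*s))
1/x(y(-2)) = 1/(2*(48 + 8*(-2))*(11 + 2*(48 + 8*(-2)))) = 1/(2*(48 - 16)*(11 + 2*(48 - 16))) = 1/(2*32*(11 + 2*32)) = 1/(2*32*(11 + 64)) = 1/(2*32*75) = 1/4800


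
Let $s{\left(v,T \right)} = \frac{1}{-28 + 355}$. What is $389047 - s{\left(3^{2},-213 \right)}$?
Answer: $\frac{127218368}{327} \approx 3.8905 \cdot 10^{5}$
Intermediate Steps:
$s{\left(v,T \right)} = \frac{1}{327}$
$389047 - s{\left(3^{2},-213 \right)} = 389047 - \frac{1}{327} = \frac{127218368}{327}$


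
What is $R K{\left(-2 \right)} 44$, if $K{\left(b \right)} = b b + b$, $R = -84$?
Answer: $-7392$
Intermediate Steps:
$K{\left(b \right)} = b + b^{2}$ ($K{\left(b \right)} = b^{2} + b = b + b^{2}$)
$R K{\left(-2 \right)} 44 = - 84 \left(- 2 \left(1 - 2\right)\right) 44 = - 84 \left(\left(-2\right) \left(-1\right)\right) 44 = \left(-84\right) 2 \cdot 44 = \left(-168\right) 44 = -7392$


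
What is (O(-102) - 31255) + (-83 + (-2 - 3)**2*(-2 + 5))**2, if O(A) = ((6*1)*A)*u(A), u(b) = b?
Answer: 31233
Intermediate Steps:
O(A) = 6*A**2 (O(A) = ((6*1)*A)*A = (6*A)*A = 6*A**2)
(O(-102) - 31255) + (-83 + (-2 - 3)**2*(-2 + 5))**2 = (6*(-102)**2 - 31255) + (-83 + (-2 - 3)**2*(-2 + 5))**2 = (6*10404 - 31255) + (-83 + (-5)**2*3)**2 = (62424 - 31255) + (-83 + 25*3)**2 = 31169 + (-83 + 75)**2 = 31169 + (-8)**2 = 31169 + 64 = 31233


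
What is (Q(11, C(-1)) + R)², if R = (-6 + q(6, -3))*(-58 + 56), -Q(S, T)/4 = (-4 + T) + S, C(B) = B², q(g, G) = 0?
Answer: 400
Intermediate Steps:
Q(S, T) = 16 - 4*S - 4*T (Q(S, T) = -4*((-4 + T) + S) = -4*(-4 + S + T) = 16 - 4*S - 4*T)
R = 12 (R = (-6 + 0)*(-58 + 56) = -6*(-2) = 12)
(Q(11, C(-1)) + R)² = ((16 - 4*11 - 4*(-1)²) + 12)² = ((16 - 44 - 4*1) + 12)² = ((16 - 44 - 4) + 12)² = (-32 + 12)² = (-20)² = 400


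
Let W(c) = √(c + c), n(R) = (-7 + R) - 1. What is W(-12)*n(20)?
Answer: 24*I*√6 ≈ 58.788*I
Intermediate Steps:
n(R) = -8 + R
W(c) = √2*√c (W(c) = √(2*c) = √2*√c)
W(-12)*n(20) = (√2*√(-12))*(-8 + 20) = (√2*(2*I*√3))*12 = (2*I*√6)*12 = 24*I*√6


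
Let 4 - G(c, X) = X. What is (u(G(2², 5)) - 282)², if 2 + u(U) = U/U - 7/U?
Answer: 76176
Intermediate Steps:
G(c, X) = 4 - X
u(U) = -1 - 7/U (u(U) = -2 + (U/U - 7/U) = -2 + (1 - 7/U) = -1 - 7/U)
(u(G(2², 5)) - 282)² = ((-7 - (4 - 1*5))/(4 - 1*5) - 282)² = ((-7 - (4 - 5))/(4 - 5) - 282)² = ((-7 - 1*(-1))/(-1) - 282)² = (-(-7 + 1) - 282)² = (-1*(-6) - 282)² = (6 - 282)² = (-276)² = 76176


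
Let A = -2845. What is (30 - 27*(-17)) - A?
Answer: 3334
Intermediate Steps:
(30 - 27*(-17)) - A = (30 - 27*(-17)) - 1*(-2845) = (30 + 459) + 2845 = 489 + 2845 = 3334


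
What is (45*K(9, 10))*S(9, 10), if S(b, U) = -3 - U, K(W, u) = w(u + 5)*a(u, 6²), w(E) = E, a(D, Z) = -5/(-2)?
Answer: -43875/2 ≈ -21938.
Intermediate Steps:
a(D, Z) = 5/2 (a(D, Z) = -5*(-½) = 5/2)
K(W, u) = 25/2 + 5*u/2 (K(W, u) = (u + 5)*(5/2) = (5 + u)*(5/2) = 25/2 + 5*u/2)
(45*K(9, 10))*S(9, 10) = (45*(25/2 + (5/2)*10))*(-3 - 1*10) = (45*(25/2 + 25))*(-3 - 10) = (45*(75/2))*(-13) = (3375/2)*(-13) = -43875/2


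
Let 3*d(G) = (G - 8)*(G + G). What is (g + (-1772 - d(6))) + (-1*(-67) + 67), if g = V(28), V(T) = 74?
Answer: -1556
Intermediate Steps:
d(G) = 2*G*(-8 + G)/3 (d(G) = ((G - 8)*(G + G))/3 = ((-8 + G)*(2*G))/3 = (2*G*(-8 + G))/3 = 2*G*(-8 + G)/3)
g = 74
(g + (-1772 - d(6))) + (-1*(-67) + 67) = (74 + (-1772 - 2*6*(-8 + 6)/3)) + (-1*(-67) + 67) = (74 + (-1772 - 2*6*(-2)/3)) + (67 + 67) = (74 + (-1772 - 1*(-8))) + 134 = (74 + (-1772 + 8)) + 134 = (74 - 1764) + 134 = -1690 + 134 = -1556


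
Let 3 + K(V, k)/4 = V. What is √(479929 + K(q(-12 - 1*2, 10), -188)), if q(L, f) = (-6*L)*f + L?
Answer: √483221 ≈ 695.14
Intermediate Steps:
q(L, f) = L - 6*L*f (q(L, f) = -6*L*f + L = L - 6*L*f)
K(V, k) = -12 + 4*V
√(479929 + K(q(-12 - 1*2, 10), -188)) = √(479929 + (-12 + 4*((-12 - 1*2)*(1 - 6*10)))) = √(479929 + (-12 + 4*((-12 - 2)*(1 - 60)))) = √(479929 + (-12 + 4*(-14*(-59)))) = √(479929 + (-12 + 4*826)) = √(479929 + (-12 + 3304)) = √(479929 + 3292) = √483221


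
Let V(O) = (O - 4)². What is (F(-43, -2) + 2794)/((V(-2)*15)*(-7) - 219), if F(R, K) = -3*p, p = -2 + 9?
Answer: -2773/3999 ≈ -0.69342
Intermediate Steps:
V(O) = (-4 + O)²
p = 7
F(R, K) = -21 (F(R, K) = -3*7 = -21)
(F(-43, -2) + 2794)/((V(-2)*15)*(-7) - 219) = (-21 + 2794)/(((-4 - 2)²*15)*(-7) - 219) = 2773/(((-6)²*15)*(-7) - 219) = 2773/((36*15)*(-7) - 219) = 2773/(540*(-7) - 219) = 2773/(-3780 - 219) = 2773/(-3999) = 2773*(-1/3999) = -2773/3999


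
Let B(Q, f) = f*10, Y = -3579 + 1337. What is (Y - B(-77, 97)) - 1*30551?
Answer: -33763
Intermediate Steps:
Y = -2242
B(Q, f) = 10*f
(Y - B(-77, 97)) - 1*30551 = (-2242 - 10*97) - 1*30551 = (-2242 - 1*970) - 30551 = (-2242 - 970) - 30551 = -3212 - 30551 = -33763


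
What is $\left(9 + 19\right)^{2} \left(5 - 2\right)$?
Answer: $2352$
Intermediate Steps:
$\left(9 + 19\right)^{2} \left(5 - 2\right) = 28^{2} \left(5 - 2\right) = 784 \cdot 3 = 2352$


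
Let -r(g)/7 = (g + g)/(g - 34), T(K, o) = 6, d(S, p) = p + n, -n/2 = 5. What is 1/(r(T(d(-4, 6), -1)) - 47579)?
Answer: -1/47576 ≈ -2.1019e-5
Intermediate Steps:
n = -10 (n = -2*5 = -10)
d(S, p) = -10 + p (d(S, p) = p - 10 = -10 + p)
r(g) = -14*g/(-34 + g) (r(g) = -7*(g + g)/(g - 34) = -7*2*g/(-34 + g) = -14*g/(-34 + g))
1/(r(T(d(-4, 6), -1)) - 47579) = 1/(-14*6/(-34 + 6) - 47579) = 1/(-14*6/(-28) - 47579) = 1/(-14*6*(-1/28) - 47579) = 1/(3 - 47579) = 1/(-47576) = -1/47576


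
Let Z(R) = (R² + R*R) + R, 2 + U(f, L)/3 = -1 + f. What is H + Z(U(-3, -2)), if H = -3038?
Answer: -2408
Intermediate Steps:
U(f, L) = -9 + 3*f (U(f, L) = -6 + 3*(-1 + f) = -6 + (-3 + 3*f) = -9 + 3*f)
Z(R) = R + 2*R² (Z(R) = (R² + R²) + R = 2*R² + R = R + 2*R²)
H + Z(U(-3, -2)) = -3038 + (-9 + 3*(-3))*(1 + 2*(-9 + 3*(-3))) = -3038 + (-9 - 9)*(1 + 2*(-9 - 9)) = -3038 - 18*(1 + 2*(-18)) = -3038 - 18*(1 - 36) = -3038 - 18*(-35) = -3038 + 630 = -2408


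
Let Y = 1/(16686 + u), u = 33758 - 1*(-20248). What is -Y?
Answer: -1/70692 ≈ -1.4146e-5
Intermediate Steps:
u = 54006 (u = 33758 + 20248 = 54006)
Y = 1/70692 (Y = 1/(16686 + 54006) = 1/70692 ≈ 1.4146e-5)
-Y = -1*1/70692 = -1/70692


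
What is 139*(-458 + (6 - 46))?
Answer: -69222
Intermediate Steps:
139*(-458 + (6 - 46)) = 139*(-458 - 40) = 139*(-498) = -69222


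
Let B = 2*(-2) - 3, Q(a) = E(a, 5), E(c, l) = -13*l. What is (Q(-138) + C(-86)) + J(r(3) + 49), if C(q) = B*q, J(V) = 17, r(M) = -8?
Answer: 554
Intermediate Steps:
Q(a) = -65 (Q(a) = -13*5 = -65)
B = -7 (B = -4 - 3 = -7)
C(q) = -7*q
(Q(-138) + C(-86)) + J(r(3) + 49) = (-65 - 7*(-86)) + 17 = (-65 + 602) + 17 = 537 + 17 = 554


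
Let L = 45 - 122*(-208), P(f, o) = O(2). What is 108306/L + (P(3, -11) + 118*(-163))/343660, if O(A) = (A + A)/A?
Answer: 834807802/198549565 ≈ 4.2045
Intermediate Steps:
O(A) = 2 (O(A) = (2*A)/A = 2)
P(f, o) = 2
L = 25421 (L = 45 + 25376 = 25421)
108306/L + (P(3, -11) + 118*(-163))/343660 = 108306/25421 + (2 + 118*(-163))/343660 = 108306*(1/25421) + (2 - 19234)*(1/343660) = 9846/2311 - 19232*1/343660 = 9846/2311 - 4808/85915 = 834807802/198549565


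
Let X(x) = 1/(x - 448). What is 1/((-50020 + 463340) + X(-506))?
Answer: 954/394307279 ≈ 2.4194e-6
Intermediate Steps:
X(x) = 1/(-448 + x)
1/((-50020 + 463340) + X(-506)) = 1/((-50020 + 463340) + 1/(-448 - 506)) = 1/(413320 + 1/(-954)) = 1/(413320 - 1/954) = 1/(394307279/954) = 954/394307279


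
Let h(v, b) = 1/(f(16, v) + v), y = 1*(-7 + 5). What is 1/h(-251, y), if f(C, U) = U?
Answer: -502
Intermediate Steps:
y = -2 (y = 1*(-2) = -2)
h(v, b) = 1/(2*v) (h(v, b) = 1/(v + v) = 1/(2*v))
1/h(-251, y) = 1/((½)/(-251)) = 1/((½)*(-1/251)) = 1/(-1/502) = -502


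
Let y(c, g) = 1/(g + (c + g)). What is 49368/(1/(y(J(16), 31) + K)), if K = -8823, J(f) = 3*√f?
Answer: -16116208284/37 ≈ -4.3557e+8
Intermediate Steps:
y(c, g) = 1/(c + 2*g)
49368/(1/(y(J(16), 31) + K)) = 49368/(1/(1/(3*√16 + 2*31) - 8823)) = 49368/(1/(1/(3*4 + 62) - 8823)) = 49368/(1/(1/(12 + 62) - 8823)) = 49368/(1/(1/74 - 8823)) = 49368/(1/(-652901/74)) = 49368/(-74/652901) = 49368*(-652901/74) = -16116208284/37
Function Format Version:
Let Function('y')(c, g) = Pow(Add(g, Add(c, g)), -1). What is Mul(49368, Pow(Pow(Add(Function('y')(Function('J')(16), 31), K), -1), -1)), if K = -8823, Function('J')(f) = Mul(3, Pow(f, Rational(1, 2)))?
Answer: Rational(-16116208284, 37) ≈ -4.3557e+8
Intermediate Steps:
Function('y')(c, g) = Pow(Add(c, Mul(2, g)), -1)
Mul(49368, Pow(Pow(Add(Function('y')(Function('J')(16), 31), K), -1), -1)) = Mul(49368, Pow(Pow(Add(Pow(Add(Mul(3, Pow(16, Rational(1, 2))), Mul(2, 31)), -1), -8823), -1), -1)) = Mul(49368, Pow(Pow(Add(Pow(Add(Mul(3, 4), 62), -1), -8823), -1), -1)) = Mul(49368, Pow(Pow(Add(Pow(Add(12, 62), -1), -8823), -1), -1)) = Mul(49368, Pow(Pow(Add(Pow(74, -1), -8823), -1), -1)) = Mul(49368, Pow(Pow(Add(Rational(1, 74), -8823), -1), -1)) = Mul(49368, Pow(Pow(Rational(-652901, 74), -1), -1)) = Mul(49368, Pow(Rational(-74, 652901), -1)) = Mul(49368, Rational(-652901, 74)) = Rational(-16116208284, 37)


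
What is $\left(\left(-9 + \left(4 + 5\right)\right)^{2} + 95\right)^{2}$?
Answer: $9025$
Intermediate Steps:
$\left(\left(-9 + \left(4 + 5\right)\right)^{2} + 95\right)^{2} = \left(\left(-9 + 9\right)^{2} + 95\right)^{2} = \left(0^{2} + 95\right)^{2} = \left(0 + 95\right)^{2} = 95^{2} = 9025$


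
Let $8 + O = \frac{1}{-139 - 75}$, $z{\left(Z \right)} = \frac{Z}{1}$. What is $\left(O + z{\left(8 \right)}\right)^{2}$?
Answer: $\frac{1}{45796} \approx 2.1836 \cdot 10^{-5}$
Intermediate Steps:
$z{\left(Z \right)} = Z$ ($z{\left(Z \right)} = Z 1 = Z$)
$O = - \frac{1713}{214}$ ($O = -8 + \frac{1}{-139 - 75} = -8 + \frac{1}{-214} = -8 - \frac{1}{214} = - \frac{1713}{214} \approx -8.0047$)
$\left(O + z{\left(8 \right)}\right)^{2} = \left(- \frac{1713}{214} + 8\right)^{2} = \left(- \frac{1}{214}\right)^{2} = \frac{1}{45796}$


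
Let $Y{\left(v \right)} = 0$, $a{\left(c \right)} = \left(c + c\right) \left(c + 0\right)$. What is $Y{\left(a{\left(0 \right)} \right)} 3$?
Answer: $0$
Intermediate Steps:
$a{\left(c \right)} = 2 c^{2}$ ($a{\left(c \right)} = 2 c c = 2 c^{2}$)
$Y{\left(a{\left(0 \right)} \right)} 3 = 0 \cdot 3 = 0$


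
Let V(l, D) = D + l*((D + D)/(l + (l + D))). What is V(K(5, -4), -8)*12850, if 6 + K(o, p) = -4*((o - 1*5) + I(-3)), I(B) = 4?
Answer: -2467200/13 ≈ -1.8978e+5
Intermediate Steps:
K(o, p) = -2 - 4*o (K(o, p) = -6 - 4*((o - 1*5) + 4) = -6 - 4*((o - 5) + 4) = -6 - 4*((-5 + o) + 4) = -6 - 4*(-1 + o) = -6 + (4 - 4*o) = -2 - 4*o)
V(l, D) = D + 2*D*l/(D + 2*l) (V(l, D) = D + l*((2*D)/(l + (D + l))) = D + l*((2*D)/(D + 2*l)) = D + l*(2*D/(D + 2*l)) = D + 2*D*l/(D + 2*l))
V(K(5, -4), -8)*12850 = -8*(-8 + 4*(-2 - 4*5))/(-8 + 2*(-2 - 4*5))*12850 = -8*(-8 + 4*(-2 - 20))/(-8 + 2*(-2 - 20))*12850 = -8*(-8 + 4*(-22))/(-8 + 2*(-22))*12850 = -8*(-8 - 88)/(-8 - 44)*12850 = -8*(-96)/(-52)*12850 = -8*(-1/52)*(-96)*12850 = -192/13*12850 = -2467200/13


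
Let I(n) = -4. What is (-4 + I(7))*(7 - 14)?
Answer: 56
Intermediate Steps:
(-4 + I(7))*(7 - 14) = (-4 - 4)*(7 - 14) = -8*(-7) = 56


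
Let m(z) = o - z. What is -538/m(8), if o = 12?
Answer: -269/2 ≈ -134.50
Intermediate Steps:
m(z) = 12 - z
-538/m(8) = -538/(12 - 1*8) = -538/(12 - 8) = -538/4 = -538*1/4 = -269/2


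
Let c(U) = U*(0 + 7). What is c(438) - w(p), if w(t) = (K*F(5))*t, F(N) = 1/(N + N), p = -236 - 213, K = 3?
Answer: 32007/10 ≈ 3200.7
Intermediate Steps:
p = -449
c(U) = 7*U (c(U) = U*7 = 7*U)
F(N) = 1/(2*N)
w(t) = 3*t/10 (w(t) = (3*((½)/5))*t = (3*((½)*(⅕)))*t = (3*(⅒))*t = 3*t/10)
c(438) - w(p) = 7*438 - 3*(-449)/10 = 3066 - 1*(-1347/10) = 3066 + 1347/10 = 32007/10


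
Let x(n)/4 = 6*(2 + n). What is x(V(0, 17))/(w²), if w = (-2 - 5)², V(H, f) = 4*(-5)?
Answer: -432/2401 ≈ -0.17992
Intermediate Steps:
V(H, f) = -20
x(n) = 48 + 24*n (x(n) = 4*(6*(2 + n)) = 4*(12 + 6*n) = 48 + 24*n)
w = 49 (w = (-7)² = 49)
x(V(0, 17))/(w²) = (48 + 24*(-20))/(49²) = (48 - 480)/2401 = -432*1/2401 = -432/2401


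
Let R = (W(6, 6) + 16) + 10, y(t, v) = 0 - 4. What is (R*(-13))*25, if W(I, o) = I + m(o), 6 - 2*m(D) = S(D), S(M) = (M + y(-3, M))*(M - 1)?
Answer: -9750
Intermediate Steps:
y(t, v) = -4
S(M) = (-1 + M)*(-4 + M) (S(M) = (M - 4)*(M - 1) = (-4 + M)*(-1 + M) = (-1 + M)*(-4 + M))
m(D) = 1 - D**2/2 + 5*D/2 (m(D) = 3 - (4 + D**2 - 5*D)/2 = 3 + (-2 - D**2/2 + 5*D/2) = 1 - D**2/2 + 5*D/2)
W(I, o) = 1 + I - o**2/2 + 5*o/2 (W(I, o) = I + (1 - o**2/2 + 5*o/2) = 1 + I - o**2/2 + 5*o/2)
R = 30 (R = ((1 + 6 - 1/2*6**2 + (5/2)*6) + 16) + 10 = ((1 + 6 - 1/2*36 + 15) + 16) + 10 = ((1 + 6 - 18 + 15) + 16) + 10 = (4 + 16) + 10 = 20 + 10 = 30)
(R*(-13))*25 = (30*(-13))*25 = -390*25 = -9750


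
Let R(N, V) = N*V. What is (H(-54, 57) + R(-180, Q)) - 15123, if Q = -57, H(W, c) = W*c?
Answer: -7941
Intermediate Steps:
(H(-54, 57) + R(-180, Q)) - 15123 = (-54*57 - 180*(-57)) - 15123 = (-3078 + 10260) - 15123 = 7182 - 15123 = -7941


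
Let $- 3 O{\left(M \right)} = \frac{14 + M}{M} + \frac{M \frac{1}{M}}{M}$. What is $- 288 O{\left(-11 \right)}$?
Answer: $- \frac{384}{11} \approx -34.909$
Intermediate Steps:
$O{\left(M \right)} = - \frac{1}{3 M} - \frac{14 + M}{3 M}$ ($O{\left(M \right)} = - \frac{\frac{14 + M}{M} + \frac{M \frac{1}{M}}{M}}{3} = - \frac{\frac{14 + M}{M} + 1 \frac{1}{M}}{3} = - \frac{\frac{14 + M}{M} + \frac{1}{M}}{3} = - \frac{\frac{1}{M} + \frac{14 + M}{M}}{3} = - \frac{1}{3 M} - \frac{14 + M}{3 M}$)
$- 288 O{\left(-11 \right)} = - 288 \frac{-15 - -11}{3 \left(-11\right)} = - 288 \cdot \frac{1}{3} \left(- \frac{1}{11}\right) \left(-15 + 11\right) = - 288 \cdot \frac{1}{3} \left(- \frac{1}{11}\right) \left(-4\right) = \left(-288\right) \frac{4}{33} = - \frac{384}{11}$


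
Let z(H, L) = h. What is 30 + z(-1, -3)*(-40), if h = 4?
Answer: -130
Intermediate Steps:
z(H, L) = 4
30 + z(-1, -3)*(-40) = 30 + 4*(-40) = 30 - 160 = -130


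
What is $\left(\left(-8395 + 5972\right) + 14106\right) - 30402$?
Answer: $-18719$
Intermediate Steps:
$\left(\left(-8395 + 5972\right) + 14106\right) - 30402 = \left(-2423 + 14106\right) - 30402 = 11683 - 30402 = -18719$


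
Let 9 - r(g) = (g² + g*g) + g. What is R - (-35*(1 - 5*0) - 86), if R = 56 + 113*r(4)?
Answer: -2874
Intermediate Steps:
r(g) = 9 - g - 2*g² (r(g) = 9 - ((g² + g*g) + g) = 9 - ((g² + g²) + g) = 9 - (2*g² + g) = 9 - (g + 2*g²) = 9 + (-g - 2*g²) = 9 - g - 2*g²)
R = -2995 (R = 56 + 113*(9 - 1*4 - 2*4²) = 56 + 113*(9 - 4 - 2*16) = 56 + 113*(9 - 4 - 32) = 56 + 113*(-27) = 56 - 3051 = -2995)
R - (-35*(1 - 5*0) - 86) = -2995 - (-35*(1 - 5*0) - 86) = -2995 - (-35*(1 + 0) - 86) = -2995 - (-35*1 - 86) = -2995 - (-35 - 86) = -2995 - 1*(-121) = -2995 + 121 = -2874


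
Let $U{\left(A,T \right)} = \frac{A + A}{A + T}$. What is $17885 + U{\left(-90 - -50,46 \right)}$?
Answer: $\frac{53615}{3} \approx 17872.0$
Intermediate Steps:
$U{\left(A,T \right)} = \frac{2 A}{A + T}$
$17885 + U{\left(-90 - -50,46 \right)} = 17885 + \frac{2 \left(-90 - -50\right)}{\left(-90 - -50\right) + 46} = 17885 + \frac{2 \left(-90 + 50\right)}{\left(-90 + 50\right) + 46} = 17885 + 2 \left(-40\right) \frac{1}{-40 + 46} = 17885 + 2 \left(-40\right) \frac{1}{6} = 17885 - \frac{40}{3} = \frac{53615}{3}$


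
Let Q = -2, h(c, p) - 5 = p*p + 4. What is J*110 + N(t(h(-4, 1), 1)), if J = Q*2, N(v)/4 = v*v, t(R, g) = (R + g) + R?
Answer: 1324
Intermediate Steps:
h(c, p) = 9 + p**2 (h(c, p) = 5 + (p*p + 4) = 5 + (p**2 + 4) = 5 + (4 + p**2) = 9 + p**2)
t(R, g) = g + 2*R
N(v) = 4*v**2 (N(v) = 4*(v*v) = 4*v**2)
J = -4 (J = -2*2 = -4)
J*110 + N(t(h(-4, 1), 1)) = -4*110 + 4*(1 + 2*(9 + 1**2))**2 = -440 + 4*(1 + 2*(9 + 1))**2 = -440 + 4*(1 + 2*10)**2 = -440 + 4*(1 + 20)**2 = -440 + 4*21**2 = -440 + 4*441 = -440 + 1764 = 1324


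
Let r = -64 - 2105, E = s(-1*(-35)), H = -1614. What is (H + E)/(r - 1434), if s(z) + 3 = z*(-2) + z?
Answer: 1652/3603 ≈ 0.45851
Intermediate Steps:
s(z) = -3 - z (s(z) = -3 + (z*(-2) + z) = -3 + (-2*z + z) = -3 - z)
E = -38 (E = -3 - (-1)*(-35) = -3 - 1*35 = -3 - 35 = -38)
r = -2169
(H + E)/(r - 1434) = (-1614 - 38)/(-2169 - 1434) = -1652/(-3603) = -1652*(-1/3603) = 1652/3603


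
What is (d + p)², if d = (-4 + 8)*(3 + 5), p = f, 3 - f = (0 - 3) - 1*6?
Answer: 1936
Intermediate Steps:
f = 12 (f = 3 - ((0 - 3) - 1*6) = 3 - (-3 - 6) = 3 - 1*(-9) = 3 + 9 = 12)
p = 12
d = 32 (d = 4*8 = 32)
(d + p)² = (32 + 12)² = 44² = 1936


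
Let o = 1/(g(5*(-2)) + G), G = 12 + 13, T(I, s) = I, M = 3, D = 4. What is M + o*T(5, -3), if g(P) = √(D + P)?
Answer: 2018/631 - 5*I*√6/631 ≈ 3.1981 - 0.01941*I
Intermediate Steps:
g(P) = √(4 + P)
G = 25
o = 1/(25 + I*√6) (o = 1/(√(4 + 5*(-2)) + 25) = 1/(√(4 - 10) + 25) = 1/(√(-6) + 25) = 1/(I*√6 + 25) = 1/(25 + I*√6) ≈ 0.03962 - 0.0038819*I)
M + o*T(5, -3) = 3 + (25/631 - I*√6/631)*5 = 3 + (125/631 - 5*I*√6/631) = 2018/631 - 5*I*√6/631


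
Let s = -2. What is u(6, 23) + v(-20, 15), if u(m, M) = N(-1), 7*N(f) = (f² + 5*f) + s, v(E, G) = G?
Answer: 99/7 ≈ 14.143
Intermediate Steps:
N(f) = -2/7 + f²/7 + 5*f/7 (N(f) = ((f² + 5*f) - 2)/7 = (-2 + f² + 5*f)/7 = -2/7 + f²/7 + 5*f/7)
u(m, M) = -6/7 (u(m, M) = -2/7 + (⅐)*(-1)² + (5/7)*(-1) = -2/7 + (⅐)*1 - 5/7 = -2/7 + ⅐ - 5/7 = -6/7)
u(6, 23) + v(-20, 15) = -6/7 + 15 = 99/7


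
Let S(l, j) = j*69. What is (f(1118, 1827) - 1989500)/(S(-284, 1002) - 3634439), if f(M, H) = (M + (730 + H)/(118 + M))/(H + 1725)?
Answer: 8734444759595/15652641151872 ≈ 0.55802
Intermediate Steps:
S(l, j) = 69*j
f(M, H) = (M + (730 + H)/(118 + M))/(1725 + H)
(f(1118, 1827) - 1989500)/(S(-284, 1002) - 3634439) = ((730 + 1827 + 1118² + 118*1118)/(203550 + 118*1827 + 1725*1118 + 1827*1118) - 1989500)/(69*1002 - 3634439) = ((730 + 1827 + 1249924 + 131924)/(203550 + 215586 + 1928550 + 2042586) - 1989500)/(69138 - 3634439) = (1384405/4390272 - 1989500)/(-3565301) = ((1/4390272)*1384405 - 1989500)*(-1/3565301) = (1384405/4390272 - 1989500)*(-1/3565301) = -8734444759595/4390272*(-1/3565301) = 8734444759595/15652641151872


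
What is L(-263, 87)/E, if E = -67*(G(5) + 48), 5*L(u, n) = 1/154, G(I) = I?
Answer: -1/2734270 ≈ -3.6573e-7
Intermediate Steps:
L(u, n) = 1/770 (L(u, n) = (1/5)/154 = (1/5)*(1/154) = 1/770)
E = -3551 (E = -67*(5 + 48) = -67*53 = -3551)
L(-263, 87)/E = (1/770)/(-3551) = (1/770)*(-1/3551) = -1/2734270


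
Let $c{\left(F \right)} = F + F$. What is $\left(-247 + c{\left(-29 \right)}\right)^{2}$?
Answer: $93025$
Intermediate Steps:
$c{\left(F \right)} = 2 F$
$\left(-247 + c{\left(-29 \right)}\right)^{2} = \left(-247 + 2 \left(-29\right)\right)^{2} = \left(-247 - 58\right)^{2} = \left(-305\right)^{2} = 93025$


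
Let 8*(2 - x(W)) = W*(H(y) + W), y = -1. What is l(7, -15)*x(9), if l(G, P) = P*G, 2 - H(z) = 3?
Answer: 735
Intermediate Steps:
H(z) = -1 (H(z) = 2 - 1*3 = 2 - 3 = -1)
l(G, P) = G*P
x(W) = 2 - W*(-1 + W)/8
l(7, -15)*x(9) = (7*(-15))*(2 - ⅛*9² + (⅛)*9) = -105*(2 - ⅛*81 + 9/8) = -105*(2 - 81/8 + 9/8) = -105*(-7) = 735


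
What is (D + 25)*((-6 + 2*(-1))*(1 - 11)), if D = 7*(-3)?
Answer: 320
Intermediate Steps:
D = -21
(D + 25)*((-6 + 2*(-1))*(1 - 11)) = (-21 + 25)*((-6 + 2*(-1))*(1 - 11)) = 4*((-6 - 2)*(-10)) = 4*(-8*(-10)) = 4*80 = 320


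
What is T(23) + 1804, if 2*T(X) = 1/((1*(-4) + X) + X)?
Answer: 151537/84 ≈ 1804.0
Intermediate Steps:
T(X) = 1/(2*(-4 + 2*X)) (T(X) = 1/(2*((1*(-4) + X) + X)) = 1/(2*((-4 + X) + X)) = 1/(2*(-4 + 2*X)))
T(23) + 1804 = 1/(4*(-2 + 23)) + 1804 = (¼)/21 + 1804 = (¼)*(1/21) + 1804 = 1/84 + 1804 = 151537/84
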